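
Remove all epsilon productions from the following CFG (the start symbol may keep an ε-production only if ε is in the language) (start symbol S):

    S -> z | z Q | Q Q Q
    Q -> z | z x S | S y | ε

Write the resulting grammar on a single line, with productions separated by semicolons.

S -> z | z Q | Q Q Q | Q Q | Q | ε; Q -> z | z x S | z x | S y | y

Nullable set = {Q, S}.
ε ∈ L(G) since S is nullable, so keep S → ε.
For each production, add variants omitting each subset of nullable occurrences: S → Q Q Q gives Q Q Q | Q Q | Q. Q → z x S gives z x S | z x. Q → S y gives S y | y.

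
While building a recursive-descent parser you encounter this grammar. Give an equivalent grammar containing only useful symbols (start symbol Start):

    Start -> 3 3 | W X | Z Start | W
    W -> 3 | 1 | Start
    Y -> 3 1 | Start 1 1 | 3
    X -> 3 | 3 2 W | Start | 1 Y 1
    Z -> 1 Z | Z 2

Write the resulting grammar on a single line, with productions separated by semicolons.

Generating nonterminals: {Start, W, X, Y}.
Reachable from Start after that: {Start, W, X, Y}.
Removed useless symbols: {Z} and every production mentioning them.

Start -> 3 3 | W X | W; W -> 3 | 1 | Start; Y -> 3 1 | Start 1 1 | 3; X -> 3 | 3 2 W | Start | 1 Y 1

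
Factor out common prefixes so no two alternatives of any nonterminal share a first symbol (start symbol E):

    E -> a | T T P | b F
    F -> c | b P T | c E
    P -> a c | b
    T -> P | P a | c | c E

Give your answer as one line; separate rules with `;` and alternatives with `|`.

F has alternatives sharing prefix 'c': factor to F → c F' with F' → ε | E.
T has alternatives sharing prefix 'P': factor to T → P T' with T' → ε | a.
T has alternatives sharing prefix 'c': factor to T → c T'' with T'' → ε | E.

E -> a | T T P | b F; F -> b P T | c F'; P -> a c | b; T -> P T' | c T''; F' -> ε | E; T' -> ε | a; T'' -> ε | E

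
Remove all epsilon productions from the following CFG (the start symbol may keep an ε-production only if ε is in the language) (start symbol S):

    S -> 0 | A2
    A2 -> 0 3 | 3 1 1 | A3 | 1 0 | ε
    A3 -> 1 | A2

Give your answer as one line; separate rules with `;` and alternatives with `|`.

Nullable nonterminals: {A2, A3, S}.
ε ∈ L(G) since S is nullable, so keep S → ε.

S -> 0 | A2 | ε; A2 -> 0 3 | 3 1 1 | A3 | 1 0; A3 -> 1 | A2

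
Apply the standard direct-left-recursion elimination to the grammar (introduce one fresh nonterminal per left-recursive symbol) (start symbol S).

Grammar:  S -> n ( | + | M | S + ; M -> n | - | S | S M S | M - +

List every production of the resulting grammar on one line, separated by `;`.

Left recursion appears on S, M.
For S: α = {+}, β = {n (, +, M}. Rewrite as S → β S' and S' → α S' | ε.
For M: α = {- +}, β = {n, -, S, S M S}. Rewrite as M → β M' and M' → α M' | ε.

S -> n ( S' | + S' | M S'; M -> n M' | - M' | S M' | S M S M'; S' -> + S' | ε; M' -> - + M' | ε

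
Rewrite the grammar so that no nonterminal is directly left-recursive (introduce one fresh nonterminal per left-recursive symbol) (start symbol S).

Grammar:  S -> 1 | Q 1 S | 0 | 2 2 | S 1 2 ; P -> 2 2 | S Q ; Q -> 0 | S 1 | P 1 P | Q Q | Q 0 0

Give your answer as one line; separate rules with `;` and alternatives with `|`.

S -> 1 S' | Q 1 S S' | 0 S' | 2 2 S'; P -> 2 2 | S Q; Q -> 0 Q' | S 1 Q' | P 1 P Q'; S' -> 1 2 S' | ε; Q' -> Q Q' | 0 0 Q' | ε

Left recursion appears on S, Q.
For S: α = {1 2}, β = {1, Q 1 S, 0, 2 2}. Rewrite as S → β S' and S' → α S' | ε.
For Q: α = {Q, 0 0}, β = {0, S 1, P 1 P}. Rewrite as Q → β Q' and Q' → α Q' | ε.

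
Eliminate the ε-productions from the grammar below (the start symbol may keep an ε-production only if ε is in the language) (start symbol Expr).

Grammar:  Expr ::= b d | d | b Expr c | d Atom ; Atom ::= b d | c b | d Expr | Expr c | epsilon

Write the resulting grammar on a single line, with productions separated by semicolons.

The nullable symbols are {Atom}.
ε ∉ L(G), so no ε-production is kept.

Expr ::= b d | d | b Expr c | d Atom; Atom ::= b d | c b | d Expr | Expr c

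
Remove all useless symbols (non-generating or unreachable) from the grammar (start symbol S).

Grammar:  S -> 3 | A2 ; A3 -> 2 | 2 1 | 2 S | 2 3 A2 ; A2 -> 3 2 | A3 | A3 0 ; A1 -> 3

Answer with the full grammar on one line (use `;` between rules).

Generating nonterminals: {A1, A2, A3, S}.
Reachable from S after that: {A2, A3, S}.
Removed useless symbols: {A1} and every production mentioning them.

S -> 3 | A2; A3 -> 2 | 2 1 | 2 S | 2 3 A2; A2 -> 3 2 | A3 | A3 0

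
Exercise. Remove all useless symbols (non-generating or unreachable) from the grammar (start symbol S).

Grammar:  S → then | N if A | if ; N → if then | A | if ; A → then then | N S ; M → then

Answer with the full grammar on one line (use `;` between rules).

S → then | N if A | if; N → if then | A | if; A → then then | N S

Generating nonterminals: {A, M, N, S}.
Reachable from S after that: {A, N, S}.
Removed useless symbols: {M} and every production mentioning them.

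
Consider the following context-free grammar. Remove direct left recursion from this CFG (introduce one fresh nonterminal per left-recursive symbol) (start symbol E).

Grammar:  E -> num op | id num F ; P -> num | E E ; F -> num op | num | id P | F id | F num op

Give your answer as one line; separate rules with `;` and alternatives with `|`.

Directly left-recursive nonterminal: F.
For F: α = {id, num op}, β = {num op, num, id P}. Rewrite as F → β F' and F' → α F' | ε.

E -> num op | id num F; P -> num | E E; F -> num op F' | num F' | id P F'; F' -> id F' | num op F' | ε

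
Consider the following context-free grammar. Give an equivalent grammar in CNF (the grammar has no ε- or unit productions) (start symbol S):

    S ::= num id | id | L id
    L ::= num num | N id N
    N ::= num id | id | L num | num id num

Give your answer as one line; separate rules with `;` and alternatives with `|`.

S ::= X1 X2 | id | L X2; L ::= X1 X1 | N Y1; N ::= X1 X2 | id | L X1 | X1 Y2; X1 ::= num; X2 ::= id; Y1 ::= X2 N; Y2 ::= X2 X1

Introduce a nonterminal for each terminal appearing in a rule of length ≥ 2: X1 → num, X2 → id.
Binarize each right-hand side of length ≥ 3 by chaining fresh nonterminals (Y1, Y2, …): affected rules were L → N X2 N; N → X1 X2 X1.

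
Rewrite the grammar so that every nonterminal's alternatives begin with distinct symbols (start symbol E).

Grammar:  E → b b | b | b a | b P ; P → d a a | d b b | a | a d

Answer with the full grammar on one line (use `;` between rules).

E → b E'; P → d P' | a P''; E' → b | ε | a | P; P' → a a | b b; P'' → ε | d

E has alternatives sharing prefix 'b': factor to E → b E' with E' → b | ε | a | P.
P has alternatives sharing prefix 'd': factor to P → d P' with P' → a a | b b.
P has alternatives sharing prefix 'a': factor to P → a P'' with P'' → ε | d.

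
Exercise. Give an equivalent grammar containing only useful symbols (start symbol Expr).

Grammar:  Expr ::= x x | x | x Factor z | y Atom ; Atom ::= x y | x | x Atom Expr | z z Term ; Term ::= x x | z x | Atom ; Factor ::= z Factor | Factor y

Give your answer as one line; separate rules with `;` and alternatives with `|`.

Generating nonterminals: {Atom, Expr, Term}.
Reachable from Expr after that: {Atom, Expr, Term}.
Removed useless symbols: {Factor} and every production mentioning them.

Expr ::= x x | x | y Atom; Atom ::= x y | x | x Atom Expr | z z Term; Term ::= x x | z x | Atom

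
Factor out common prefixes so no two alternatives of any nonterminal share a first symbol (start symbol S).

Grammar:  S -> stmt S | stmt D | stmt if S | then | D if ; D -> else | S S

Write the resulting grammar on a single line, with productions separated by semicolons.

S has alternatives sharing prefix 'stmt': factor to S → stmt S' with S' → S | D | if S.

S -> then | D if | stmt S'; D -> else | S S; S' -> S | D | if S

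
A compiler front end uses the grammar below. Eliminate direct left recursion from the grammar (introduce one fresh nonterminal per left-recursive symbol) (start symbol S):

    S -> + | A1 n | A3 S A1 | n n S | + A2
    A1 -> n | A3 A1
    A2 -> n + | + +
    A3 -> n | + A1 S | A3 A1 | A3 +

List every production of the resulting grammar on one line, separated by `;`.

A3 is directly left-recursive.
For A3: α = {A1, +}, β = {n, + A1 S}. Rewrite as A3 → β A3' and A3' → α A3' | ε.

S -> + | A1 n | A3 S A1 | n n S | + A2; A1 -> n | A3 A1; A2 -> n + | + +; A3 -> n A3' | + A1 S A3'; A3' -> A1 A3' | + A3' | ε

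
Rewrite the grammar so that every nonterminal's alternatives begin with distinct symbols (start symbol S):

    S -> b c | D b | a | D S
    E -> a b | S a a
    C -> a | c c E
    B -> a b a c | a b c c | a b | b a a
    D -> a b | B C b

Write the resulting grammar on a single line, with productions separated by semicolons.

S -> b c | a | D S'; E -> a b | S a a; C -> a | c c E; B -> b a a | a b B'; D -> a b | B C b; S' -> b | S; B' -> a c | c c | eps

S has alternatives sharing prefix 'D': factor to S → D S' with S' → b | S.
B has alternatives sharing prefix 'a b': factor to B → a b B' with B' → a c | c c | ε.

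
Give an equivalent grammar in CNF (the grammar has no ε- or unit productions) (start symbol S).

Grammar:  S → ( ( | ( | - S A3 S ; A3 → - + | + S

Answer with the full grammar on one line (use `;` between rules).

S → X1 X1 | ( | X2 Y1; A3 → X2 X3 | X3 S; X1 → (; X2 → -; X3 → +; Y1 → S Y2; Y2 → A3 S

Introduce a nonterminal for each terminal appearing in a rule of length ≥ 2: X1 → (, X2 → -, X3 → +.
Binarize each right-hand side of length ≥ 3 by chaining fresh nonterminals (Y1, Y2, …): affected rules were S → X2 S A3 S.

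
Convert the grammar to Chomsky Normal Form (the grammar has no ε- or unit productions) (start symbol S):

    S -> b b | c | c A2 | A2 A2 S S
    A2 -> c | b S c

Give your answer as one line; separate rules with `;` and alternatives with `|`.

S -> X1 X1 | c | X2 A2 | A2 Y1; A2 -> c | X1 Y3; X1 -> b; X2 -> c; Y1 -> A2 Y2; Y2 -> S S; Y3 -> S X2

Introduce a nonterminal for each terminal appearing in a rule of length ≥ 2: X1 → b, X2 → c.
Binarize each right-hand side of length ≥ 3 by chaining fresh nonterminals (Y1, Y2, …): affected rules were S → A2 A2 S S; A2 → X1 S X2.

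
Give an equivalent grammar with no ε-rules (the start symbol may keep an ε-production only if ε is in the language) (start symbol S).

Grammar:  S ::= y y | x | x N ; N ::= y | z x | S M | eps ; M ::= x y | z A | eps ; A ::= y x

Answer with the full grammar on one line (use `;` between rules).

The nullable symbols are {M, N}.
ε ∉ L(G), so no ε-production is kept.
Expand every rule over subsets of its nullable positions: N → S M gives S M | S.

S ::= y y | x | x N; N ::= y | z x | S M | S; M ::= x y | z A; A ::= y x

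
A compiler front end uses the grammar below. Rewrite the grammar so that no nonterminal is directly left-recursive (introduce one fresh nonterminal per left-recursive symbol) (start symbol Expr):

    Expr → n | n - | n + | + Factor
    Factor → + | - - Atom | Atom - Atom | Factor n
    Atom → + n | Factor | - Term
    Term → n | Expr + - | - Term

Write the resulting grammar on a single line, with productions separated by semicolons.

Expr → n | n - | n + | + Factor; Factor → + Factor1 | - - Atom Factor1 | Atom - Atom Factor1; Atom → + n | Factor | - Term; Term → n | Expr + - | - Term; Factor1 → n Factor1 | ε

Factor is directly left-recursive.
For Factor: α = {n}, β = {+, - - Atom, Atom - Atom}. Rewrite as Factor → β Factor1 and Factor1 → α Factor1 | ε.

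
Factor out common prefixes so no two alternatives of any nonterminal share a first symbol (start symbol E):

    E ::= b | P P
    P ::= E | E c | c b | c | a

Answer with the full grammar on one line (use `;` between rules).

E ::= b | P P; P ::= a | E P' | c P''; P' ::= epsilon | c; P'' ::= b | epsilon

P has alternatives sharing prefix 'E': factor to P → E P' with P' → ε | c.
P has alternatives sharing prefix 'c': factor to P → c P'' with P'' → b | ε.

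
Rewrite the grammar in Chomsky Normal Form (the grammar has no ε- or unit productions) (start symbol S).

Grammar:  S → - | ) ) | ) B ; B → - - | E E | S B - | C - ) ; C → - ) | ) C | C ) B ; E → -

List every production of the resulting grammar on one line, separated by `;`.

S → - | X1 X1 | X1 B; B → X2 X2 | E E | S Y1 | C Y2; C → X2 X1 | X1 C | C Y3; E → -; X1 → ); X2 → -; Y1 → B X2; Y2 → X2 X1; Y3 → X1 B

Introduce a nonterminal for each terminal appearing in a rule of length ≥ 2: X1 → ), X2 → -.
Binarize each right-hand side of length ≥ 3 by chaining fresh nonterminals (Y1, Y2, …): affected rules were B → S B X2; B → C X2 X1; C → C X1 B.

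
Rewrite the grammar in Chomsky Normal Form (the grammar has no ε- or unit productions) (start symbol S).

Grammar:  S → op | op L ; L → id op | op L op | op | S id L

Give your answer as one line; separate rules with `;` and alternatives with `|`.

Introduce a nonterminal for each terminal appearing in a rule of length ≥ 2: X1 → op, X2 → id.
Binarize each right-hand side of length ≥ 3 by chaining fresh nonterminals (Y1, Y2, …): affected rules were L → X1 L X1; L → S X2 L.

S → op | X1 L; L → X2 X1 | X1 Y1 | op | S Y2; X1 → op; X2 → id; Y1 → L X1; Y2 → X2 L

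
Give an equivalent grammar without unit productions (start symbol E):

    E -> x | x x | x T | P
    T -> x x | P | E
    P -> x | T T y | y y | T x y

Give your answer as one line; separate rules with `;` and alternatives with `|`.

Unit pairs: E ⇒* {P}; T ⇒* {E, P}.
For each unit pair (A, B), copy every non-unit production of B to A, then drop all unit productions.

E -> x | x x | x T | T T y | y y | T x y; T -> x | x x | x T | T T y | y y | T x y; P -> x | T T y | y y | T x y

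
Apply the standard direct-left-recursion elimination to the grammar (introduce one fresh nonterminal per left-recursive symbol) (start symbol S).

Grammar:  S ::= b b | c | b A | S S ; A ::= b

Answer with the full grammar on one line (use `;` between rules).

S ::= b b S' | c S' | b A S'; A ::= b; S' ::= S S' | ε

Left recursion appears on S.
For S: α = {S}, β = {b b, c, b A}. Rewrite as S → β S' and S' → α S' | ε.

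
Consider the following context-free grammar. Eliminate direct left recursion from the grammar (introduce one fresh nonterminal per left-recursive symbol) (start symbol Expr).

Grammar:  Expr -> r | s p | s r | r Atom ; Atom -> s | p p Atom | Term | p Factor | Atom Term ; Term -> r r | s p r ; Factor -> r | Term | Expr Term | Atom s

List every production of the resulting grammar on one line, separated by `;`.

Expr -> r | s p | s r | r Atom; Atom -> s Atom1 | p p Atom Atom1 | Term Atom1 | p Factor Atom1; Term -> r r | s p r; Factor -> r | Term | Expr Term | Atom s; Atom1 -> Term Atom1 | eps

Directly left-recursive nonterminal: Atom.
For Atom: α = {Term}, β = {s, p p Atom, Term, p Factor}. Rewrite as Atom → β Atom1 and Atom1 → α Atom1 | ε.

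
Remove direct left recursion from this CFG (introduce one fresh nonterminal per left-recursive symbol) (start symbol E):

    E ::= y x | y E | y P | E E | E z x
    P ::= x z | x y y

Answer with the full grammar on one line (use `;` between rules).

Directly left-recursive nonterminal: E.
For E: α = {E, z x}, β = {y x, y E, y P}. Rewrite as E → β E' and E' → α E' | ε.

E ::= y x E' | y E E' | y P E'; P ::= x z | x y y; E' ::= E E' | z x E' | ε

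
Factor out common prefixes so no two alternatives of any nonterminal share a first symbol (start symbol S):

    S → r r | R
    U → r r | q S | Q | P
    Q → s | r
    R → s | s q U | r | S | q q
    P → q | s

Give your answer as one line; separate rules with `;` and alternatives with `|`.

S → r r | R; U → r r | q S | Q | P; Q → s | r; R → r | S | q q | s R'; P → q | s; R' → ε | q U

R has alternatives sharing prefix 's': factor to R → s R' with R' → ε | q U.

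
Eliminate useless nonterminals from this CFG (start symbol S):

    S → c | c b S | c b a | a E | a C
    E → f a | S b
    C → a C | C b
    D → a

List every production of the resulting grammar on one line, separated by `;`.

Generating nonterminals: {D, E, S}.
Reachable from S after that: {E, S}.
Removed useless symbols: {C, D} and every production mentioning them.

S → c | c b S | c b a | a E; E → f a | S b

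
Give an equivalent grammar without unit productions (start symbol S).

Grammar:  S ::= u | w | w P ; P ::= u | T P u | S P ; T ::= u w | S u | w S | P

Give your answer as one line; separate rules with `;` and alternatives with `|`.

S ::= u | w | w P; P ::= u | T P u | S P; T ::= u | T P u | S P | u w | S u | w S

Unit pairs: T ⇒* {P}.
Replace each nonterminal's rules with the union of the non-unit rules of every nonterminal it unit-derives.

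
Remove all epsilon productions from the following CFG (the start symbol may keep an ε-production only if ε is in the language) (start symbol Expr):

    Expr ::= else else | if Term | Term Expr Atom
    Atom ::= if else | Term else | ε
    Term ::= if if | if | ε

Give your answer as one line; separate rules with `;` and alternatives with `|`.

Expr ::= else else | if Term | if | Term Expr Atom | Term Expr | Expr Atom; Atom ::= if else | Term else | else; Term ::= if if | if

Nullable set = {Atom, Term}.
ε ∉ L(G), so no ε-production is kept.
Add the nullable-subset variants: Expr → if Term gives if Term | if. Expr → Term Expr Atom gives Term Expr Atom | Term Expr | Expr Atom. Atom → Term else gives Term else | else.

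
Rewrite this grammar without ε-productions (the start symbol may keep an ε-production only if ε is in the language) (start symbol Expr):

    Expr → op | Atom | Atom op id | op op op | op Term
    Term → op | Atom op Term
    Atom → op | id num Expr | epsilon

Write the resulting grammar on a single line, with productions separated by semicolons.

Expr → op | Atom | Atom op id | op id | op op op | op Term | ε; Term → op | Atom op Term | op Term; Atom → op | id num Expr | id num

Nullable nonterminals: {Atom, Expr}.
ε ∈ L(G) since Expr is nullable, so keep Expr → ε.
For each production, add variants omitting each subset of nullable occurrences: Expr → Atom op id gives Atom op id | op id. Term → Atom op Term gives Atom op Term | op Term. Atom → id num Expr gives id num Expr | id num.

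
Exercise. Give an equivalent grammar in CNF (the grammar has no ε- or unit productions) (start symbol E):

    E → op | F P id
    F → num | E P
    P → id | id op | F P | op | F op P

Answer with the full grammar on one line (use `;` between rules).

Introduce a nonterminal for each terminal appearing in a rule of length ≥ 2: X1 → id, X2 → op.
Binarize each right-hand side of length ≥ 3 by chaining fresh nonterminals (Y1, Y2, …): affected rules were E → F P X1; P → F X2 P.

E → op | F Y1; F → num | E P; P → id | X1 X2 | F P | op | F Y2; X1 → id; X2 → op; Y1 → P X1; Y2 → X2 P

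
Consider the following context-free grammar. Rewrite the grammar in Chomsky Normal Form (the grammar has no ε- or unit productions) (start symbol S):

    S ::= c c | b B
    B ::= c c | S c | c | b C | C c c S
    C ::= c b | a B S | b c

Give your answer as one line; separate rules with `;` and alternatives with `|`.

Introduce a nonterminal for each terminal appearing in a rule of length ≥ 2: X1 → c, X2 → b, X3 → a.
Binarize each right-hand side of length ≥ 3 by chaining fresh nonterminals (Y1, Y2, …): affected rules were B → C X1 X1 S; C → X3 B S.

S ::= X1 X1 | X2 B; B ::= X1 X1 | S X1 | c | X2 C | C Y1; C ::= X1 X2 | X3 Y3 | X2 X1; X1 ::= c; X2 ::= b; X3 ::= a; Y1 ::= X1 Y2; Y2 ::= X1 S; Y3 ::= B S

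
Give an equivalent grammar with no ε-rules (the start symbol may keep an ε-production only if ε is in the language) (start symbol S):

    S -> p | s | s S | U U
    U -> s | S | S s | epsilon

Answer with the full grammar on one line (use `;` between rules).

The nullable symbols are {S, U}.
ε ∈ L(G) since S is nullable, so keep S → ε.
Expand every rule over subsets of its nullable positions: S → U U gives U U | U.

S -> p | s | s S | U U | U | epsilon; U -> s | S | S s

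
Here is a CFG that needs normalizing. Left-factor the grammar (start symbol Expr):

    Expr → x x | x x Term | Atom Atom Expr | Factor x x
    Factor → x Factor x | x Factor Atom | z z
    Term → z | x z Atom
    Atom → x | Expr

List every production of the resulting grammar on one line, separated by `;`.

Expr has alternatives sharing prefix 'x x': factor to Expr → x x Expr1 with Expr1 → ε | Term.
Factor has alternatives sharing prefix 'x Factor': factor to Factor → x Factor Factor1 with Factor1 → x | Atom.

Expr → Atom Atom Expr | Factor x x | x x Expr1; Factor → z z | x Factor Factor1; Term → z | x z Atom; Atom → x | Expr; Expr1 → ε | Term; Factor1 → x | Atom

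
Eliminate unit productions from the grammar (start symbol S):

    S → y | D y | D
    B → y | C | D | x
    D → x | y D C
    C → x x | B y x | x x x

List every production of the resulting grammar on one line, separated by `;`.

Unit pairs: B ⇒* {C, D}; S ⇒* {D}.
For every A with A ⇒* B via unit rules, add B's non-unit alternatives to A; then delete every rule of the form X → Y.

S → x | y D C | y | D y; B → y | x | x x | B y x | x x x | y D C; D → x | y D C; C → x x | B y x | x x x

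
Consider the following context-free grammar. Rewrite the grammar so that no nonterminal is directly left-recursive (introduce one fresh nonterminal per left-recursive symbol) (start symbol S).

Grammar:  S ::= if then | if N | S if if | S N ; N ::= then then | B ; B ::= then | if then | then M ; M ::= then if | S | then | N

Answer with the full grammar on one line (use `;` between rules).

S ::= if then S' | if N S'; N ::= then then | B; B ::= then | if then | then M; M ::= then if | S | then | N; S' ::= if if S' | N S' | ε

Directly left-recursive nonterminal: S.
For S: α = {if if, N}, β = {if then, if N}. Rewrite as S → β S' and S' → α S' | ε.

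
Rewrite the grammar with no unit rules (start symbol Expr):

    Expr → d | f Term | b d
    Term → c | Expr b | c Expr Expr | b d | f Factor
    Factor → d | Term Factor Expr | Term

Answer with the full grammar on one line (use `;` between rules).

Unit pairs: Factor ⇒* {Term}.
Replace each nonterminal's rules with the union of the non-unit rules of every nonterminal it unit-derives.

Expr → d | f Term | b d; Term → c | Expr b | c Expr Expr | b d | f Factor; Factor → c | Expr b | c Expr Expr | b d | f Factor | d | Term Factor Expr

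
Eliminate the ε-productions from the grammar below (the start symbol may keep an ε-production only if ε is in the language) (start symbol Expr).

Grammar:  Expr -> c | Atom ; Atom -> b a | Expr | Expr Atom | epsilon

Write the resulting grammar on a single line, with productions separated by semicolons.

Expr -> c | Atom | ε; Atom -> b a | Expr | Expr Atom

The nullable symbols are {Atom, Expr}.
ε ∈ L(G) since Expr is nullable, so keep Expr → ε.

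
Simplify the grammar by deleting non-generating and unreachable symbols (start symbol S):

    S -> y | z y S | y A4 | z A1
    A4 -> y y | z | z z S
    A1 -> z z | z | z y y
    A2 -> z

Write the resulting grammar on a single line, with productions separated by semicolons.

Generating nonterminals: {A1, A2, A4, S}.
Reachable from S after that: {A1, A4, S}.
Removed useless symbols: {A2} and every production mentioning them.

S -> y | z y S | y A4 | z A1; A4 -> y y | z | z z S; A1 -> z z | z | z y y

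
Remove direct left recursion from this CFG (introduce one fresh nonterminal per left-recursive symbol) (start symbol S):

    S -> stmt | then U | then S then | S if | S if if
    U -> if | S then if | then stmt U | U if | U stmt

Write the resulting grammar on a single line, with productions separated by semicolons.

S -> stmt S' | then U S' | then S then S'; U -> if U' | S then if U' | then stmt U U'; S' -> if S' | if if S' | epsilon; U' -> if U' | stmt U' | epsilon

Directly left-recursive nonterminals: S, U.
For S: α = {if, if if}, β = {stmt, then U, then S then}. Rewrite as S → β S' and S' → α S' | ε.
For U: α = {if, stmt}, β = {if, S then if, then stmt U}. Rewrite as U → β U' and U' → α U' | ε.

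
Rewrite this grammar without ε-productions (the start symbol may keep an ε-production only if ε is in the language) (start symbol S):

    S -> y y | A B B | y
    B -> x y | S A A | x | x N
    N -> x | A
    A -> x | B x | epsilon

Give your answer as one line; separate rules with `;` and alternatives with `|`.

The nullable symbols are {A, N}.
ε ∉ L(G), so no ε-production is kept.
Add the nullable-subset variants: S → A B B gives A B B | B B. B → S A A gives S A A | S A | S.

S -> y y | A B B | B B | y; B -> x y | S A A | S A | S | x | x N; N -> x | A; A -> x | B x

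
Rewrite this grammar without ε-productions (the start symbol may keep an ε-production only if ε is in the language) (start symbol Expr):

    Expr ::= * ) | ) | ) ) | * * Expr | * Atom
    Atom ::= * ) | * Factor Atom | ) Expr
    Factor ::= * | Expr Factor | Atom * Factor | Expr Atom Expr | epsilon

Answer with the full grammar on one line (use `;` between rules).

The nullable symbols are {Factor}.
ε ∉ L(G), so no ε-production is kept.
For each production, add variants omitting each subset of nullable occurrences: Atom → * Factor Atom gives * Factor Atom | * Atom. Factor → Expr Factor gives Expr Factor | Expr. Factor → Atom * Factor gives Atom * Factor | Atom *.

Expr ::= * ) | ) | ) ) | * * Expr | * Atom; Atom ::= * ) | * Factor Atom | * Atom | ) Expr; Factor ::= * | Expr Factor | Expr | Atom * Factor | Atom * | Expr Atom Expr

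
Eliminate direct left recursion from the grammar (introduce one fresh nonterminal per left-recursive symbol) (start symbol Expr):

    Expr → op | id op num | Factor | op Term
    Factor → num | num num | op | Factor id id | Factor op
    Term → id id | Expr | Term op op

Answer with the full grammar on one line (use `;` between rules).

Expr → op | id op num | Factor | op Term; Factor → num Factor1 | num num Factor1 | op Factor1; Term → id id Term1 | Expr Term1; Factor1 → id id Factor1 | op Factor1 | ε; Term1 → op op Term1 | ε

Factor, Term are directly left-recursive.
For Factor: α = {id id, op}, β = {num, num num, op}. Rewrite as Factor → β Factor1 and Factor1 → α Factor1 | ε.
For Term: α = {op op}, β = {id id, Expr}. Rewrite as Term → β Term1 and Term1 → α Term1 | ε.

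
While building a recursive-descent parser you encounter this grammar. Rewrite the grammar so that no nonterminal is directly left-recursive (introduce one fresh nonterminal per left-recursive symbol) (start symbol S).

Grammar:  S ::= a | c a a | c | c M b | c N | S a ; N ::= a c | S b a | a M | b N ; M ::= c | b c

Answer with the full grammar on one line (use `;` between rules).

S ::= a S' | c a a S' | c S' | c M b S' | c N S'; N ::= a c | S b a | a M | b N; M ::= c | b c; S' ::= a S' | ε

Directly left-recursive nonterminal: S.
For S: α = {a}, β = {a, c a a, c, c M b, c N}. Rewrite as S → β S' and S' → α S' | ε.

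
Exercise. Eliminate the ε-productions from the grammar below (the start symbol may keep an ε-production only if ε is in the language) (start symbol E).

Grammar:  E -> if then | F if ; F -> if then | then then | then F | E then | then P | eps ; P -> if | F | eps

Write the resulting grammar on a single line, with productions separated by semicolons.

Nullable nonterminals: {F, P}.
ε ∉ L(G), so no ε-production is kept.
For each production, add variants omitting each subset of nullable occurrences: E → F if gives F if | if. F → then F gives then F | then.

E -> if then | F if | if; F -> if then | then then | then F | then | E then | then P; P -> if | F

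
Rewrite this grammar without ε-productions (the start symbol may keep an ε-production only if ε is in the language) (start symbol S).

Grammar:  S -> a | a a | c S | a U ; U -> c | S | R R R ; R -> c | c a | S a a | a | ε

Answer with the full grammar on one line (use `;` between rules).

S -> a | a a | c S | a U; U -> c | S | R R R | R R | R; R -> c | c a | S a a | a

Nullable set = {R, U}.
ε ∉ L(G), so no ε-production is kept.
Add the nullable-subset variants: U → R R R gives R R R | R R | R.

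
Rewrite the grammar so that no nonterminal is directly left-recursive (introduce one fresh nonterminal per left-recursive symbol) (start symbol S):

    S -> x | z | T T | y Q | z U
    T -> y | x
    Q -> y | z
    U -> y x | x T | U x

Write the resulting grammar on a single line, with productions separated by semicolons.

S -> x | z | T T | y Q | z U; T -> y | x; Q -> y | z; U -> y x U' | x T U'; U' -> x U' | ε

Left recursion appears on U.
For U: α = {x}, β = {y x, x T}. Rewrite as U → β U' and U' → α U' | ε.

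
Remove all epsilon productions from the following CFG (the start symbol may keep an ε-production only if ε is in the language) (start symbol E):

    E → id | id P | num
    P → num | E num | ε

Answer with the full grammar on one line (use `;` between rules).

The nullable symbols are {P}.
ε ∉ L(G), so no ε-production is kept.

E → id | id P | num; P → num | E num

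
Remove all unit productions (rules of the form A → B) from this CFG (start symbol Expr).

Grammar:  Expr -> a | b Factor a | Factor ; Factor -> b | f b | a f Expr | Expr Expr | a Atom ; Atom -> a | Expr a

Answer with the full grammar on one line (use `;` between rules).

Unit pairs: Expr ⇒* {Factor}.
For every A with A ⇒* B via unit rules, add B's non-unit alternatives to A; then delete every rule of the form X → Y.

Expr -> b | f b | a f Expr | Expr Expr | a Atom | a | b Factor a; Factor -> b | f b | a f Expr | Expr Expr | a Atom; Atom -> a | Expr a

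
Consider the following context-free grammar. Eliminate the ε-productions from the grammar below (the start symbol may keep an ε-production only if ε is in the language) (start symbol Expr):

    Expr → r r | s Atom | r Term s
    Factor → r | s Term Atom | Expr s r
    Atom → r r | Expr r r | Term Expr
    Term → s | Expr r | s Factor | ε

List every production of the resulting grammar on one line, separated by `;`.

Expr → r r | s Atom | r Term s | r s; Factor → r | s Term Atom | s Atom | Expr s r; Atom → r r | Expr r r | Term Expr | Expr; Term → s | Expr r | s Factor

Nullable set = {Term}.
ε ∉ L(G), so no ε-production is kept.
Expand every rule over subsets of its nullable positions: Expr → r Term s gives r Term s | r s. Factor → s Term Atom gives s Term Atom | s Atom. Atom → Term Expr gives Term Expr | Expr.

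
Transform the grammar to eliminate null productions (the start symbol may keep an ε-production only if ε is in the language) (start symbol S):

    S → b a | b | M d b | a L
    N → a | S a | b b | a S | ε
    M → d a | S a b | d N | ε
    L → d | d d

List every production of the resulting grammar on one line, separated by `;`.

Nullable nonterminals: {M, N}.
ε ∉ L(G), so no ε-production is kept.
For each production, add variants omitting each subset of nullable occurrences: S → M d b gives M d b | d b. M → d N gives d N | d.

S → b a | b | M d b | d b | a L; N → a | S a | b b | a S; M → d a | S a b | d N | d; L → d | d d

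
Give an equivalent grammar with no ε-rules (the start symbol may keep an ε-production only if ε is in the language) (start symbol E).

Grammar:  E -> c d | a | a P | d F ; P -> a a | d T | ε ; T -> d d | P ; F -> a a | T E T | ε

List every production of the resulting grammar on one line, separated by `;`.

Nullable nonterminals: {F, P, T}.
ε ∉ L(G), so no ε-production is kept.
Add the nullable-subset variants: E → d F gives d F | d. P → d T gives d T | d. F → T E T gives T E T | T E | E T | E.

E -> c d | a | a P | d F | d; P -> a a | d T | d; T -> d d | P; F -> a a | T E T | T E | E T | E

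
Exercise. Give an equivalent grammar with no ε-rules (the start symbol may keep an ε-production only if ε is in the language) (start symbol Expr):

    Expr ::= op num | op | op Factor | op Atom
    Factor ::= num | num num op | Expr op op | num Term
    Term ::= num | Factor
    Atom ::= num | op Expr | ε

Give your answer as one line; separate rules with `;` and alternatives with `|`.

Expr ::= op num | op | op Factor | op Atom; Factor ::= num | num num op | Expr op op | num Term; Term ::= num | Factor; Atom ::= num | op Expr

The nullable symbols are {Atom}.
ε ∉ L(G), so no ε-production is kept.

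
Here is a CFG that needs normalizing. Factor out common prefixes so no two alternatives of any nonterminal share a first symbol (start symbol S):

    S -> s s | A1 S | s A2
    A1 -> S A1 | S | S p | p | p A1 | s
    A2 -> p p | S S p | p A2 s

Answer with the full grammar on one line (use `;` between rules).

S has alternatives sharing prefix 's': factor to S → s S' with S' → s | A2.
A1 has alternatives sharing prefix 'S': factor to A1 → S A1' with A1' → A1 | ε | p.
A1 has alternatives sharing prefix 'p': factor to A1 → p A1'' with A1'' → ε | A1.
A2 has alternatives sharing prefix 'p': factor to A2 → p A2' with A2' → p | A2 s.

S -> A1 S | s S'; A1 -> s | S A1' | p A1''; A2 -> S S p | p A2'; S' -> s | A2; A1' -> A1 | ε | p; A1'' -> ε | A1; A2' -> p | A2 s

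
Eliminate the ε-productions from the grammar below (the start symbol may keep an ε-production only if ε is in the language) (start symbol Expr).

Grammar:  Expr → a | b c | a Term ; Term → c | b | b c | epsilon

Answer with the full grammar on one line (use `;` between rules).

The nullable symbols are {Term}.
ε ∉ L(G), so no ε-production is kept.

Expr → a | b c | a Term; Term → c | b | b c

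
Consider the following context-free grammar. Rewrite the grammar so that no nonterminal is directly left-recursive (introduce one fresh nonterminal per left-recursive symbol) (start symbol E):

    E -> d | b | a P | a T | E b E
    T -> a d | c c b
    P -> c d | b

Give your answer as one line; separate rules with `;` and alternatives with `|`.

E -> d E' | b E' | a P E' | a T E'; T -> a d | c c b; P -> c d | b; E' -> b E E' | ε

Directly left-recursive nonterminal: E.
For E: α = {b E}, β = {d, b, a P, a T}. Rewrite as E → β E' and E' → α E' | ε.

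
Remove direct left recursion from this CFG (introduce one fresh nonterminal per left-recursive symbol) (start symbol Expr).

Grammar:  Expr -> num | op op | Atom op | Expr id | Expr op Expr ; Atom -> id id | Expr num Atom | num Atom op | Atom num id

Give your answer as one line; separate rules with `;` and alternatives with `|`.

Left recursion appears on Expr, Atom.
For Expr: α = {id, op Expr}, β = {num, op op, Atom op}. Rewrite as Expr → β Expr1 and Expr1 → α Expr1 | ε.
For Atom: α = {num id}, β = {id id, Expr num Atom, num Atom op}. Rewrite as Atom → β Atom1 and Atom1 → α Atom1 | ε.

Expr -> num Expr1 | op op Expr1 | Atom op Expr1; Atom -> id id Atom1 | Expr num Atom Atom1 | num Atom op Atom1; Expr1 -> id Expr1 | op Expr Expr1 | ε; Atom1 -> num id Atom1 | ε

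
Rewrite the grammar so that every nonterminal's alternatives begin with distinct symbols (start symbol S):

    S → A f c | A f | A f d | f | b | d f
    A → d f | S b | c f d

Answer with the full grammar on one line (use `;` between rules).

S → f | b | d f | A f S'; A → d f | S b | c f d; S' → c | epsilon | d

S has alternatives sharing prefix 'A f': factor to S → A f S' with S' → c | ε | d.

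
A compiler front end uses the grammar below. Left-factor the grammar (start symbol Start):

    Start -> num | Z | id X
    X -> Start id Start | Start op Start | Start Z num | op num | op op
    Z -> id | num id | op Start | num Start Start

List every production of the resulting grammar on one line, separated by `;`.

X has alternatives sharing prefix 'Start': factor to X → Start X1 with X1 → id Start | op Start | Z num.
X has alternatives sharing prefix 'op': factor to X → op X2 with X2 → num | op.
Z has alternatives sharing prefix 'num': factor to Z → num Z1 with Z1 → id | Start Start.

Start -> num | Z | id X; X -> Start X1 | op X2; Z -> id | op Start | num Z1; X1 -> id Start | op Start | Z num; X2 -> num | op; Z1 -> id | Start Start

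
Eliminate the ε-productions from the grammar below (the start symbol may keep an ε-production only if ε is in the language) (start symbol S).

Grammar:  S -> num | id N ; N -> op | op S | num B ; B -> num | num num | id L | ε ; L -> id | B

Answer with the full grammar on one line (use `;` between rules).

Nullable nonterminals: {B, L}.
ε ∉ L(G), so no ε-production is kept.
For each production, add variants omitting each subset of nullable occurrences: N → num B gives num B | num. B → id L gives id L | id.

S -> num | id N; N -> op | op S | num B | num; B -> num | num num | id L | id; L -> id | B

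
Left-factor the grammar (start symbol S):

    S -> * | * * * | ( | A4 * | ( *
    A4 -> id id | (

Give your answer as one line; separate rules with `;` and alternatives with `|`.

S -> A4 * | * S' | ( S''; A4 -> id id | (; S' -> ε | * *; S'' -> ε | *

S has alternatives sharing prefix '*': factor to S → * S' with S' → ε | * *.
S has alternatives sharing prefix '(': factor to S → ( S'' with S'' → ε | *.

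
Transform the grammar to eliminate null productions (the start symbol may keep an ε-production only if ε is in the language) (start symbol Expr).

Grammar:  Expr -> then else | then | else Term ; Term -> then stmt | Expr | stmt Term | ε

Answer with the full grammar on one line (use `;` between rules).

Nullable nonterminals: {Term}.
ε ∉ L(G), so no ε-production is kept.
For each production, add variants omitting each subset of nullable occurrences: Expr → else Term gives else Term | else. Term → stmt Term gives stmt Term | stmt.

Expr -> then else | then | else Term | else; Term -> then stmt | Expr | stmt Term | stmt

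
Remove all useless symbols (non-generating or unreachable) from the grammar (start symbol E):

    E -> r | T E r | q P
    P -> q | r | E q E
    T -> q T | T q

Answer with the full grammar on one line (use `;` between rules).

E -> r | q P; P -> q | r | E q E

Generating nonterminals: {E, P}.
Reachable from E after that: {E, P}.
Removed useless symbols: {T} and every production mentioning them.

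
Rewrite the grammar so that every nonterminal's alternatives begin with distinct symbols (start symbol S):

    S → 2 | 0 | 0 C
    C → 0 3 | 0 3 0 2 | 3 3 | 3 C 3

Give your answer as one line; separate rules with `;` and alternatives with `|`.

S has alternatives sharing prefix '0': factor to S → 0 S' with S' → ε | C.
C has alternatives sharing prefix '0 3': factor to C → 0 3 C' with C' → ε | 0 2.
C has alternatives sharing prefix '3': factor to C → 3 C'' with C'' → 3 | C 3.

S → 2 | 0 S'; C → 0 3 C' | 3 C''; S' → epsilon | C; C' → epsilon | 0 2; C'' → 3 | C 3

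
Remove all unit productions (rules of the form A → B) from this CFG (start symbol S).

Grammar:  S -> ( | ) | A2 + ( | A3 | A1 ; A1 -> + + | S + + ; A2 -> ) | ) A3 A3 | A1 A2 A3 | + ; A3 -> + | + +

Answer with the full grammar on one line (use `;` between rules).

S -> + + | S + + | ( | ) | A2 + ( | +; A1 -> + + | S + +; A2 -> ) | ) A3 A3 | A1 A2 A3 | +; A3 -> + | + +

Unit pairs: S ⇒* {A1, A3}.
For every A with A ⇒* B via unit rules, add B's non-unit alternatives to A; then delete every rule of the form X → Y.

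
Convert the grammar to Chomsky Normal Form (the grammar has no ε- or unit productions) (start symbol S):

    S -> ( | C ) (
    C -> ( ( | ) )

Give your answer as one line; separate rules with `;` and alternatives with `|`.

Introduce a nonterminal for each terminal appearing in a rule of length ≥ 2: X1 → ), X2 → (.
Binarize each right-hand side of length ≥ 3 by chaining fresh nonterminals (Y1, Y2, …): affected rules were S → C X1 X2.

S -> ( | C Y1; C -> X2 X2 | X1 X1; X1 -> ); X2 -> (; Y1 -> X1 X2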